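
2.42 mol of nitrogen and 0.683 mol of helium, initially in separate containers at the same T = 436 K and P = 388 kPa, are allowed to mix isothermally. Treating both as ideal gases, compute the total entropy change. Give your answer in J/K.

ΔS_mix = 13.6 J/K

Mole fractions: x_A = 2.42/3.1 = 0.78, x_B = 0.22.
ΔS_mix = −R(n_A ln x_A + n_B ln x_B) = −8.314 × (2.42 ln 0.78 + 0.683 ln 0.22) = 13.6 J/K.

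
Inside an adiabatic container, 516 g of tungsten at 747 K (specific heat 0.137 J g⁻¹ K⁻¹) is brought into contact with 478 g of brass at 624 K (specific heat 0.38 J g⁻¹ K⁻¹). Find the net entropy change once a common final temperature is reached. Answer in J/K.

ΔS_total = 0.845 J/K

Energy balance: T_f = (m₁c₁T₁ + m₂c₂T₂)/(m₁c₁ + m₂c₂) = 658.46 K.
ΔS₁ = m₁c₁ ln(T_f/T₁) = 70.692 × ln(658.46/747) = -8.919 J/K.
ΔS₂ = m₂c₂ ln(T_f/T₂) = 181.64 × ln(658.46/624) = 9.764 J/K.
ΔS_total = -8.919 + 9.764 = 0.845 J/K.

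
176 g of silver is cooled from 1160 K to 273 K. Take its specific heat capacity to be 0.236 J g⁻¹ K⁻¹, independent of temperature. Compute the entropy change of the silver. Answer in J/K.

ΔS = -60.1 J/K

ΔS = ∫dQ_rev/T = m c ln(T₂/T₁) = 176 × 0.236 × ln(273/1160) = -60.1 J/K.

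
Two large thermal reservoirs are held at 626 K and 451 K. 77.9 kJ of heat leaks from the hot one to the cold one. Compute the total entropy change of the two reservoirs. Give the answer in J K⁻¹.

ΔS_total = 48.3 J/K

ΔS_hot = −Q/T_H = −77900/626 = -124.4 J/K and ΔS_cold = +Q/T_C = 77900/451 = 172.7 J/K.
ΔS_total = -124.4 + 172.7 = 48.3 J/K, positive as the second law requires.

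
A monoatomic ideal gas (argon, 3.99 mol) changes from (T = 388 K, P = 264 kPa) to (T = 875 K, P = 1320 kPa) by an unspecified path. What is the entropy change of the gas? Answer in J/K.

ΔS = 14.1 J/K

ΔS = nC_p ln(T₂/T₁) − nR ln(P₂/P₁), with C_p = 5R/2 = 20.79 J mol⁻¹ K⁻¹ for a monoatomic ideal gas.
ΔS = 3.99 × [20.79 × ln(875/388) − 8.314 × ln(1320/264)] = 14.1 J/K.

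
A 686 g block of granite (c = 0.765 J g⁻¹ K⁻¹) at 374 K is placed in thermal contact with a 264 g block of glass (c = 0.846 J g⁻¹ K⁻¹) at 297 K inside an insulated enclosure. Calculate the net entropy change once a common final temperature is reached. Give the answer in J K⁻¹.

Energy balance: T_f = (m₁c₁T₁ + m₂c₂T₂)/(m₁c₁ + m₂c₂) = 351.01 K.
ΔS₁ = m₁c₁ ln(T_f/T₁) = 524.79 × ln(351.01/374) = -33.29 J/K.
ΔS₂ = m₂c₂ ln(T_f/T₂) = 223.344 × ln(351.01/297) = 37.32 J/K.
ΔS_total = -33.29 + 37.32 = 4.03 J/K.

ΔS_total = 4.03 J/K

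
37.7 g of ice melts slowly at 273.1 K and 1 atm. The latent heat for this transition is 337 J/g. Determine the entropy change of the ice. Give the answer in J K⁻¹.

ΔS = 46.5 J/K

Heat absorbed by the substance: Q = mL = 37.7 × 337 = 12704.9 J.
At constant T, ΔS = Q_rev/T = 12704.9 / 273.1 = 46.5 J/K.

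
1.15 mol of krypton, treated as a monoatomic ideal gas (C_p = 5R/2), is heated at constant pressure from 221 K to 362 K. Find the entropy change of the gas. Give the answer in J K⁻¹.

ΔS = 11.8 J/K

At constant pressure, ΔS = nC_p ln(T₂/T₁) with C_p = 5R/2 = 20.79 J mol⁻¹ K⁻¹.
ΔS = 1.15 × 20.79 × ln(362/221) = 11.8 J/K.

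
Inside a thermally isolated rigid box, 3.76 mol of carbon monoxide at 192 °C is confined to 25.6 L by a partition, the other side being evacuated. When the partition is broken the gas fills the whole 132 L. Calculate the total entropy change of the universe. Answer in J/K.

ΔS_universe = 51.3 J/K

For an ideal gas in free expansion Q = 0 and W = 0, so T is unchanged.
Entropy is a state function; using a reversible isothermal path, ΔS_gas = nR ln(V₂/V₁) = 3.76 × 8.314 × ln(132/25.6) = 51.3 J/K.
The insulated surroundings exchange no heat, so ΔS_surr = 0 and ΔS_universe = ΔS_gas.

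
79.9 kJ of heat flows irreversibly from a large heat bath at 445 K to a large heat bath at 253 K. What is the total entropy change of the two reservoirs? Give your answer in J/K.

ΔS_hot = −Q/T_H = −79900/445 = -179.6 J/K and ΔS_cold = +Q/T_C = 79900/253 = 315.8 J/K.
ΔS_total = -179.6 + 315.8 = 136 J/K, positive as the second law requires.

ΔS_total = 136 J/K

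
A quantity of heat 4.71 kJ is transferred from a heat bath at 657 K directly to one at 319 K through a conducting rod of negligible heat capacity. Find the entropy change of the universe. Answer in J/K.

ΔS_total = 7.6 J/K

ΔS_hot = −Q/T_H = −4710/657 = -7.1689 J/K and ΔS_cold = +Q/T_C = 4710/319 = 14.765 J/K.
ΔS_total = -7.1689 + 14.765 = 7.6 J/K, positive as the second law requires.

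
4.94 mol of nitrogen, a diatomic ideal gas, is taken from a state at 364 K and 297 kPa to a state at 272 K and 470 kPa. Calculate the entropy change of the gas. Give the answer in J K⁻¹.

ΔS = nC_p ln(T₂/T₁) − nR ln(P₂/P₁), with C_p = 7R/2 = 29.1 J mol⁻¹ K⁻¹ for a diatomic ideal gas.
ΔS = 4.94 × [29.1 × ln(272/364) − 8.314 × ln(470/297)] = -60.7 J/K.

ΔS = -60.7 J/K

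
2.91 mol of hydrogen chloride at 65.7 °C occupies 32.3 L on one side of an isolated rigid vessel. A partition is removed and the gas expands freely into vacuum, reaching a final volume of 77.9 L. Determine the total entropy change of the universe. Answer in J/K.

ΔS_universe = 21.3 J/K

For an ideal gas in free expansion Q = 0 and W = 0, so T is unchanged.
Entropy is a state function; using a reversible isothermal path, ΔS_gas = nR ln(V₂/V₁) = 2.91 × 8.314 × ln(77.9/32.3) = 21.3 J/K.
The insulated surroundings exchange no heat, so ΔS_surr = 0 and ΔS_universe = ΔS_gas.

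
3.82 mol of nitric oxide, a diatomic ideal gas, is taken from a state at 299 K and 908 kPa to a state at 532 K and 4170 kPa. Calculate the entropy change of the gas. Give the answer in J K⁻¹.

ΔS = 15.6 J/K

ΔS = nC_p ln(T₂/T₁) − nR ln(P₂/P₁), with C_p = 7R/2 = 29.1 J mol⁻¹ K⁻¹ for a diatomic ideal gas.
ΔS = 3.82 × [29.1 × ln(532/299) − 8.314 × ln(4170/908)] = 15.6 J/K.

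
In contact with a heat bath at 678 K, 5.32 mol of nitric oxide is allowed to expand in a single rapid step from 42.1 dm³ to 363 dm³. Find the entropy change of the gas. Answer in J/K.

ΔS_gas = 95.3 J/K

Entropy is a state function, so ΔS_gas depends only on the end states.
For an isothermal ideal gas ΔS_gas = nR ln(V₂/V₁) = 5.32 × 8.314 × ln(363/42.1) = 95.3 J/K.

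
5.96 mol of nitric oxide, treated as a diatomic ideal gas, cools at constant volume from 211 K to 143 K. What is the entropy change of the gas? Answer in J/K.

At constant volume, ΔS = nC_V ln(T₂/T₁) with C_V = 5R/2 = 20.79 J mol⁻¹ K⁻¹.
ΔS = 5.96 × 20.79 × ln(143/211) = -48.2 J/K.

ΔS = -48.2 J/K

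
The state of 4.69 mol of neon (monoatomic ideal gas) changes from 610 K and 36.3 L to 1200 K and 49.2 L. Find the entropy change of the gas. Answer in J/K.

ΔS = 51.4 J/K

Entropy is a state function: ΔS = nC_V ln(T₂/T₁) + nR ln(V₂/V₁), with C_V = 3R/2 = 12.47 J mol⁻¹ K⁻¹ for a monoatomic ideal gas.
ΔS = 4.69 × [12.47 × ln(1200/610) + 8.314 × ln(49.2/36.3)] = 51.4 J/K.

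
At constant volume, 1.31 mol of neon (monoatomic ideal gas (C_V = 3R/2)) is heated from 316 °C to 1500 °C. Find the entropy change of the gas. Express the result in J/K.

ΔS = 18 J/K

In kelvin: T₁ = 589.15 K, T₂ = 1773.15 K. At constant volume, ΔS = nC_V ln(T₂/T₁) with C_V = 3R/2 = 12.47 J mol⁻¹ K⁻¹.
ΔS = 1.31 × 12.47 × ln(1773.15/589.15) = 18 J/K.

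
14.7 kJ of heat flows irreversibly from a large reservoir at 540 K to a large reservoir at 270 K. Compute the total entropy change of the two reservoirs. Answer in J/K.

ΔS_total = 27.2 J/K

ΔS_hot = −Q/T_H = −14700/540 = -27.22 J/K and ΔS_cold = +Q/T_C = 14700/270 = 54.44 J/K.
ΔS_total = -27.22 + 54.44 = 27.2 J/K, positive as the second law requires.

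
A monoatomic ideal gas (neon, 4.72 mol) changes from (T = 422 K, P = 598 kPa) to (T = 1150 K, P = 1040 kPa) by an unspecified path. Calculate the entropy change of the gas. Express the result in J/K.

ΔS = 76.6 J/K

ΔS = nC_p ln(T₂/T₁) − nR ln(P₂/P₁), with C_p = 5R/2 = 20.79 J mol⁻¹ K⁻¹ for a monoatomic ideal gas.
ΔS = 4.72 × [20.79 × ln(1150/422) − 8.314 × ln(1040/598)] = 76.6 J/K.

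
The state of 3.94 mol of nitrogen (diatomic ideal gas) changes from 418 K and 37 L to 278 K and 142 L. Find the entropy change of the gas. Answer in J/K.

Entropy is a state function: ΔS = nC_V ln(T₂/T₁) + nR ln(V₂/V₁), with C_V = 5R/2 = 20.79 J mol⁻¹ K⁻¹ for a diatomic ideal gas.
ΔS = 3.94 × [20.79 × ln(278/418) + 8.314 × ln(142/37)] = 10.7 J/K.

ΔS = 10.7 J/K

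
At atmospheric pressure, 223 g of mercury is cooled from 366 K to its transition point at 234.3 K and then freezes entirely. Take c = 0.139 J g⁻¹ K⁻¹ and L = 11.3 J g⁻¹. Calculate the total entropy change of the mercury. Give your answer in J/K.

ΔS = -24.6 J/K

Cooling step: ΔS₁ = m c ln(T_tr/T_i) = 223 × 0.139 × ln(234.3/366) = -13.83 J/K.
Phase change: ΔS₂ = −mL/T_tr = −223 × 11.3 / 234.3 = -10.76 J/K.
ΔS_total = (-13.83) + (-10.76) = -24.6 J/K.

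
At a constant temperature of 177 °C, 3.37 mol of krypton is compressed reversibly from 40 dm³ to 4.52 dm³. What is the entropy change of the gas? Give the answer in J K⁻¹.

For an isothermal ideal gas ΔS_gas = nR ln(V₂/V₁) = 3.37 × 8.314 × ln(4.52/40) = -61.1 J/K.

ΔS_gas = -61.1 J/K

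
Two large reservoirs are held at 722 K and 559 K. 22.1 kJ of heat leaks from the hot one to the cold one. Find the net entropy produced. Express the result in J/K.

ΔS_hot = −Q/T_H = −22100/722 = -30.609 J/K and ΔS_cold = +Q/T_C = 22100/559 = 39.535 J/K.
ΔS_total = -30.609 + 39.535 = 8.93 J/K, positive as the second law requires.

ΔS_total = 8.93 J/K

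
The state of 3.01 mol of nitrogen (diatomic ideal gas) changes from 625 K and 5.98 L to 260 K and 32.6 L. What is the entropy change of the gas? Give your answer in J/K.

ΔS = -12.4 J/K

Entropy is a state function: ΔS = nC_V ln(T₂/T₁) + nR ln(V₂/V₁), with C_V = 5R/2 = 20.79 J mol⁻¹ K⁻¹ for a diatomic ideal gas.
ΔS = 3.01 × [20.79 × ln(260/625) + 8.314 × ln(32.6/5.98)] = -12.4 J/K.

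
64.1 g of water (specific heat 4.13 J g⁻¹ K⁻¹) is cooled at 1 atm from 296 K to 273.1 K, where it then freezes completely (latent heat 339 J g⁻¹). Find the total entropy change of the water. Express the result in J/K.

ΔS = -101 J/K

Cooling step: ΔS₁ = m c ln(T_tr/T_i) = 64.1 × 4.13 × ln(273.1/296) = -21.32 J/K.
Phase change: ΔS₂ = −mL/T_tr = −64.1 × 339 / 273.1 = -79.57 J/K.
ΔS_total = (-21.32) + (-79.57) = -101 J/K.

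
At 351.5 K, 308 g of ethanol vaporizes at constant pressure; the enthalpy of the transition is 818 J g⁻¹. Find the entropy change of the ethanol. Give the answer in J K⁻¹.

ΔS = 717 J/K

Heat absorbed by the substance: Q = mL = 308 × 818 = 251944 J.
At constant T, ΔS = Q_rev/T = 251944 / 351.5 = 717 J/K.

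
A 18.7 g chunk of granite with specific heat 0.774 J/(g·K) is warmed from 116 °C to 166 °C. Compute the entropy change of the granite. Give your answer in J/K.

ΔS = 1.75 J/K

In kelvin: T₁ = 389.15 K, T₂ = 439.15 K. ΔS = ∫dQ_rev/T = m c ln(T₂/T₁) = 18.7 × 0.774 × ln(439.15/389.15) = 1.75 J/K.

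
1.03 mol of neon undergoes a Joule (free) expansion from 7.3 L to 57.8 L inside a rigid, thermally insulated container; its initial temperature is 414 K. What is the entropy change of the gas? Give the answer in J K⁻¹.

ΔS_gas = 17.7 J/K

No heat is exchanged and no work is done, so the ideal-gas temperature stays constant.
Entropy is a state function; using a reversible isothermal path, ΔS_gas = nR ln(V₂/V₁) = 1.03 × 8.314 × ln(57.8/7.3) = 17.7 J/K.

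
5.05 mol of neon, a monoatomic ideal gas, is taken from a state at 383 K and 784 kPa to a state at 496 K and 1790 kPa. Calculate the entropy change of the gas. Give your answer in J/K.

ΔS = -7.52 J/K

ΔS = nC_p ln(T₂/T₁) − nR ln(P₂/P₁), with C_p = 5R/2 = 20.79 J mol⁻¹ K⁻¹ for a monoatomic ideal gas.
ΔS = 5.05 × [20.79 × ln(496/383) − 8.314 × ln(1790/784)] = -7.52 J/K.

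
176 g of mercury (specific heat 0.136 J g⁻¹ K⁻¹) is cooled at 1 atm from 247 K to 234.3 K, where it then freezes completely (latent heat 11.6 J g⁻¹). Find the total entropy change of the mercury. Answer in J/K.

Cooling step: ΔS₁ = m c ln(T_tr/T_i) = 176 × 0.136 × ln(234.3/247) = -1.263 J/K.
Phase change: ΔS₂ = −mL/T_tr = −176 × 11.6 / 234.3 = -8.714 J/K.
ΔS_total = (-1.263) + (-8.714) = -9.98 J/K.

ΔS = -9.98 J/K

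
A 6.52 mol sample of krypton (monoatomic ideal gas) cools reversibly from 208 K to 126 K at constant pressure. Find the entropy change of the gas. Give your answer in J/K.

ΔS = -67.9 J/K

At constant pressure, ΔS = nC_p ln(T₂/T₁) with C_p = 5R/2 = 20.79 J mol⁻¹ K⁻¹.
ΔS = 6.52 × 20.79 × ln(126/208) = -67.9 J/K.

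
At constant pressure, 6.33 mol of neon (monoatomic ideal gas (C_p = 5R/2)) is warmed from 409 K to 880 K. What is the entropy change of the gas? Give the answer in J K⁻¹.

At constant pressure, ΔS = nC_p ln(T₂/T₁) with C_p = 5R/2 = 20.79 J mol⁻¹ K⁻¹.
ΔS = 6.33 × 20.79 × ln(880/409) = 101 J/K.

ΔS = 101 J/K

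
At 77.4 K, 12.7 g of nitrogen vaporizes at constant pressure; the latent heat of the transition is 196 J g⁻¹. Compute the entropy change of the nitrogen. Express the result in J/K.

Heat absorbed by the substance: Q = mL = 12.7 × 196 = 2489.2 J.
At constant T, ΔS = Q_rev/T = 2489.2 / 77.4 = 32.2 J/K.

ΔS = 32.2 J/K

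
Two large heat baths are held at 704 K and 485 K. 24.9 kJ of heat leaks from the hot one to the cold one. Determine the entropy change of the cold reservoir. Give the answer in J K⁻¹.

The cold reservoir gains heat Q, so ΔS_cold = +Q/T_C = 24900/485 = 51.3 J/K.

ΔS_cold = 51.3 J/K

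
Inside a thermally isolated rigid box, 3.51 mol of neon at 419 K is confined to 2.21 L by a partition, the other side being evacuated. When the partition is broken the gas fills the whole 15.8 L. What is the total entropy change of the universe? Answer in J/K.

No heat is exchanged and no work is done, so the ideal-gas temperature stays constant.
Entropy is a state function; using a reversible isothermal path, ΔS_gas = nR ln(V₂/V₁) = 3.51 × 8.314 × ln(15.8/2.21) = 57.4 J/K.
The insulated surroundings exchange no heat, so ΔS_surr = 0 and ΔS_universe = ΔS_gas.

ΔS_universe = 57.4 J/K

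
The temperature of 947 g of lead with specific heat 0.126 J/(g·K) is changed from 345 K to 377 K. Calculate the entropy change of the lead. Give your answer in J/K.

ΔS = ∫dQ_rev/T = m c ln(T₂/T₁) = 947 × 0.126 × ln(377/345) = 10.6 J/K.

ΔS = 10.6 J/K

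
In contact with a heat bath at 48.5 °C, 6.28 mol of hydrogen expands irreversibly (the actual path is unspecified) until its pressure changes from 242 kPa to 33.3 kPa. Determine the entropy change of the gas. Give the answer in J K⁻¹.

ΔS_gas = 104 J/K

Entropy is a state function, so ΔS_gas depends only on the end states.
For an isothermal ideal gas ΔS_gas = nR ln(P₁/P₂) = 6.28 × 8.314 × ln(242/33.3) = 104 J/K.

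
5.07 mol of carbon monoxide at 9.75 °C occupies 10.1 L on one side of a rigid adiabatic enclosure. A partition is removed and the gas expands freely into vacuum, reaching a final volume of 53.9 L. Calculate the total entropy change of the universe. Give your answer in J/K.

For an ideal gas in free expansion Q = 0 and W = 0, so T is unchanged.
Entropy is a state function; using a reversible isothermal path, ΔS_gas = nR ln(V₂/V₁) = 5.07 × 8.314 × ln(53.9/10.1) = 70.6 J/K.
The insulated surroundings exchange no heat, so ΔS_surr = 0 and ΔS_universe = ΔS_gas.

ΔS_universe = 70.6 J/K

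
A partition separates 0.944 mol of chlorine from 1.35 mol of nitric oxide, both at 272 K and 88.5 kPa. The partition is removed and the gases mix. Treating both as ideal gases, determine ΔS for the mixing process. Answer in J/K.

Mole fractions: x_A = 0.944/2.29 = 0.412, x_B = 0.588.
ΔS_mix = −R(n_A ln x_A + n_B ln x_B) = −8.314 × (0.944 ln 0.412 + 1.35 ln 0.588) = 12.9 J/K.

ΔS_mix = 12.9 J/K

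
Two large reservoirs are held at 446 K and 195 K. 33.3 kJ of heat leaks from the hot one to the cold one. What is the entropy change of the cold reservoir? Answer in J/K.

The cold reservoir gains heat Q, so ΔS_cold = +Q/T_C = 33300/195 = 171 J/K.

ΔS_cold = 171 J/K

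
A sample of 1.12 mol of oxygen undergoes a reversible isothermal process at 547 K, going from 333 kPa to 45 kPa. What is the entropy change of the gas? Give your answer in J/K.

ΔS_gas = 18.6 J/K

For an isothermal ideal gas ΔS_gas = nR ln(P₁/P₂) = 1.12 × 8.314 × ln(333/45) = 18.6 J/K.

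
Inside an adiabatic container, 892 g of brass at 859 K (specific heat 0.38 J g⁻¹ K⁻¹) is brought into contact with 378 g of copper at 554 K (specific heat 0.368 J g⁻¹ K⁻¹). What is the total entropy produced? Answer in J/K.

Energy balance: T_f = (m₁c₁T₁ + m₂c₂T₂)/(m₁c₁ + m₂c₂) = 770.25 K.
ΔS₁ = m₁c₁ ln(T_f/T₁) = 338.96 × ln(770.25/859) = -36.96 J/K.
ΔS₂ = m₂c₂ ln(T_f/T₂) = 139.104 × ln(770.25/554) = 45.84 J/K.
ΔS_total = -36.96 + 45.84 = 8.88 J/K.

ΔS_total = 8.88 J/K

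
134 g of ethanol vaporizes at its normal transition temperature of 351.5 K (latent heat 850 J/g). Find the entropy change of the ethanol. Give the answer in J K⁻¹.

Heat absorbed by the substance: Q = mL = 134 × 850 = 113900 J.
At constant T, ΔS = Q_rev/T = 113900 / 351.5 = 324 J/K.

ΔS = 324 J/K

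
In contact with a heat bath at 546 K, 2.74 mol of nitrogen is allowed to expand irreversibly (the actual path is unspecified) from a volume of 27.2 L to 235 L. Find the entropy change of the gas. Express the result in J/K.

ΔS_gas = 49.1 J/K

Entropy is a state function, so ΔS_gas depends only on the end states.
For an isothermal ideal gas ΔS_gas = nR ln(V₂/V₁) = 2.74 × 8.314 × ln(235/27.2) = 49.1 J/K.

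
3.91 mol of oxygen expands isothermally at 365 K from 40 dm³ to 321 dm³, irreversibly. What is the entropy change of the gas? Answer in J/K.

Entropy is a state function, so ΔS_gas depends only on the end states.
For an isothermal ideal gas ΔS_gas = nR ln(V₂/V₁) = 3.91 × 8.314 × ln(321/40) = 67.7 J/K.

ΔS_gas = 67.7 J/K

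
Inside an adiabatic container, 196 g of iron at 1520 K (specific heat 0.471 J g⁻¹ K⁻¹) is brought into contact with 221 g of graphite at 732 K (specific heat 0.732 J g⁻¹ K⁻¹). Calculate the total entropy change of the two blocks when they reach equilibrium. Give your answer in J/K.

Energy balance: T_f = (m₁c₁T₁ + m₂c₂T₂)/(m₁c₁ + m₂c₂) = 1018.3 K.
ΔS₁ = m₁c₁ ln(T_f/T₁) = 92.316 × ln(1018.3/1520) = -36.98 J/K.
ΔS₂ = m₂c₂ ln(T_f/T₂) = 161.772 × ln(1018.3/732) = 53.4 J/K.
ΔS_total = -36.98 + 53.4 = 16.4 J/K.

ΔS_total = 16.4 J/K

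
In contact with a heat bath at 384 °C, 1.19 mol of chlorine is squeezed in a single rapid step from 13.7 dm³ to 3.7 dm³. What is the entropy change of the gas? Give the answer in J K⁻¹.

ΔS_gas = -13 J/K

Entropy is a state function, so ΔS_gas depends only on the end states.
For an isothermal ideal gas ΔS_gas = nR ln(V₂/V₁) = 1.19 × 8.314 × ln(3.7/13.7) = -13 J/K.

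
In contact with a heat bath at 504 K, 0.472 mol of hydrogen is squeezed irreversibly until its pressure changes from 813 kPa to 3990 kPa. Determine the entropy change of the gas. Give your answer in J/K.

Entropy is a state function, so ΔS_gas depends only on the end states.
For an isothermal ideal gas ΔS_gas = nR ln(P₁/P₂) = 0.472 × 8.314 × ln(813/3990) = -6.24 J/K.

ΔS_gas = -6.24 J/K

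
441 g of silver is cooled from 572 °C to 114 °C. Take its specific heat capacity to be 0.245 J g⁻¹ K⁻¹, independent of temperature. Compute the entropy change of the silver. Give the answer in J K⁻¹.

In kelvin: T₁ = 845.15 K, T₂ = 387.15 K. ΔS = ∫dQ_rev/T = m c ln(T₂/T₁) = 441 × 0.245 × ln(387.15/845.15) = -84.4 J/K.

ΔS = -84.4 J/K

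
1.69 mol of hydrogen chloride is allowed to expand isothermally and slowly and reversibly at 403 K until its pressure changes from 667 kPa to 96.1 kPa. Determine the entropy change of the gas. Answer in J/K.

For an isothermal ideal gas ΔS_gas = nR ln(P₁/P₂) = 1.69 × 8.314 × ln(667/96.1) = 27.2 J/K.

ΔS_gas = 27.2 J/K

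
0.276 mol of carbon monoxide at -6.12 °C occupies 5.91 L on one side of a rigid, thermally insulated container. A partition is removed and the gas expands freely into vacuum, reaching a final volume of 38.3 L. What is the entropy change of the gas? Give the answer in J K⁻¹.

For an ideal gas in free expansion Q = 0 and W = 0, so T is unchanged.
Entropy is a state function; using a reversible isothermal path, ΔS_gas = nR ln(V₂/V₁) = 0.276 × 8.314 × ln(38.3/5.91) = 4.29 J/K.

ΔS_gas = 4.29 J/K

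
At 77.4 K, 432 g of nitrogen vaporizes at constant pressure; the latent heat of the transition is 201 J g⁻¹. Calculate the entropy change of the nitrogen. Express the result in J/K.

ΔS = 1120 J/K

Heat absorbed by the substance: Q = mL = 432 × 201 = 86832 J.
At constant T, ΔS = Q_rev/T = 86832 / 77.4 = 1120 J/K.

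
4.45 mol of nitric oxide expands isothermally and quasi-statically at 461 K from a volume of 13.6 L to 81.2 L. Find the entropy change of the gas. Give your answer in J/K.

For an isothermal ideal gas ΔS_gas = nR ln(V₂/V₁) = 4.45 × 8.314 × ln(81.2/13.6) = 66.1 J/K.

ΔS_gas = 66.1 J/K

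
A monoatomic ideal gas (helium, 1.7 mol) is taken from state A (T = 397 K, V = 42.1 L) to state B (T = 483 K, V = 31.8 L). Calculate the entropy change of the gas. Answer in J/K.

ΔS = 0.191 J/K

Entropy is a state function: ΔS = nC_V ln(T₂/T₁) + nR ln(V₂/V₁), with C_V = 3R/2 = 12.47 J mol⁻¹ K⁻¹ for a monoatomic ideal gas.
ΔS = 1.7 × [12.47 × ln(483/397) + 8.314 × ln(31.8/42.1)] = 0.191 J/K.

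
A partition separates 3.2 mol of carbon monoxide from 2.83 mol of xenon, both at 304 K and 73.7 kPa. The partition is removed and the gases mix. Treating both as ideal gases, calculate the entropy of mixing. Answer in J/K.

Mole fractions: x_A = 3.2/6.03 = 0.531, x_B = 0.469.
ΔS_mix = −R(n_A ln x_A + n_B ln x_B) = −8.314 × (3.2 ln 0.531 + 2.83 ln 0.469) = 34.7 J/K.

ΔS_mix = 34.7 J/K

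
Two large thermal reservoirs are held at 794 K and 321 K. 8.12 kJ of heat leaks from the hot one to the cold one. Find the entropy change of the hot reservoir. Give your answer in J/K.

ΔS_hot = -10.2 J/K

The hot reservoir loses heat Q, so ΔS_hot = −Q/T_H = −8120/794 = -10.2 J/K.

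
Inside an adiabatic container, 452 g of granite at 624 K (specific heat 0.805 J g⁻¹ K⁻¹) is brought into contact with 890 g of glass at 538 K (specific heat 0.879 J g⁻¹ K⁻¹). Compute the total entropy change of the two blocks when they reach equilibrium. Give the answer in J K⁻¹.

Energy balance: T_f = (m₁c₁T₁ + m₂c₂T₂)/(m₁c₁ + m₂c₂) = 565.3 K.
ΔS₁ = m₁c₁ ln(T_f/T₁) = 363.86 × ln(565.3/624) = -35.946 J/K.
ΔS₂ = m₂c₂ ln(T_f/T₂) = 782.31 × ln(565.3/538) = 38.725 J/K.
ΔS_total = -35.946 + 38.725 = 2.78 J/K.

ΔS_total = 2.78 J/K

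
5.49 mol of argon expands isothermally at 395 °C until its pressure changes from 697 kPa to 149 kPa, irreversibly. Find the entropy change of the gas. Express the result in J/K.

ΔS_gas = 70.4 J/K

Entropy is a state function, so ΔS_gas depends only on the end states.
For an isothermal ideal gas ΔS_gas = nR ln(P₁/P₂) = 5.49 × 8.314 × ln(697/149) = 70.4 J/K.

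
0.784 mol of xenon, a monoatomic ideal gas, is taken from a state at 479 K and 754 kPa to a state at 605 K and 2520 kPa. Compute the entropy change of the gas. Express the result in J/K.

ΔS = nC_p ln(T₂/T₁) − nR ln(P₂/P₁), with C_p = 5R/2 = 20.79 J mol⁻¹ K⁻¹ for a monoatomic ideal gas.
ΔS = 0.784 × [20.79 × ln(605/479) − 8.314 × ln(2520/754)] = -4.06 J/K.

ΔS = -4.06 J/K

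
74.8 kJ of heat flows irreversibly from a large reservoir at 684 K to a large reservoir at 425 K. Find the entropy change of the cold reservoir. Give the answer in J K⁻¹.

ΔS_cold = 176 J/K

The cold reservoir gains heat Q, so ΔS_cold = +Q/T_C = 74800/425 = 176 J/K.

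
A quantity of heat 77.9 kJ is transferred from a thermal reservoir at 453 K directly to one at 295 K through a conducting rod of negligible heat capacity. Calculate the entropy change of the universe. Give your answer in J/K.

ΔS_total = 92.1 J/K

ΔS_hot = −Q/T_H = −77900/453 = -172 J/K and ΔS_cold = +Q/T_C = 77900/295 = 264.1 J/K.
ΔS_total = -172 + 264.1 = 92.1 J/K, positive as the second law requires.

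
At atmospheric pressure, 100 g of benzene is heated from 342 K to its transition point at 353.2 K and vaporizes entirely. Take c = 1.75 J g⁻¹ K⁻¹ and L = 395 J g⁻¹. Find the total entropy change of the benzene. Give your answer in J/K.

Warming step: ΔS₁ = m c ln(T_tr/T_i) = 100 × 1.75 × ln(353.2/342) = 5.639 J/K.
Phase change: ΔS₂ = +mL/T_tr = 100 × 395 / 353.2 = 111.8 J/K.
ΔS_total = (5.639) + (111.8) = 117 J/K.

ΔS = 117 J/K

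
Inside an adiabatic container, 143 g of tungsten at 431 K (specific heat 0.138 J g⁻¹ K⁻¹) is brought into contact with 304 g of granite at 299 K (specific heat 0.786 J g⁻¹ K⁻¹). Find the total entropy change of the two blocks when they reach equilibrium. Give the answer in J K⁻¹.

ΔS_total = 1.35 J/K

Energy balance: T_f = (m₁c₁T₁ + m₂c₂T₂)/(m₁c₁ + m₂c₂) = 309.07 K.
ΔS₁ = m₁c₁ ln(T_f/T₁) = 19.734 × ln(309.07/431) = -6.562 J/K.
ΔS₂ = m₂c₂ ln(T_f/T₂) = 238.944 × ln(309.07/299) = 7.915 J/K.
ΔS_total = -6.562 + 7.915 = 1.35 J/K.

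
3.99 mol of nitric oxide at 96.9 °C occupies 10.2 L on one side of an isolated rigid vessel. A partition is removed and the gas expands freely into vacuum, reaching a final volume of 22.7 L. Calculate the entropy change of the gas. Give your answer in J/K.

ΔS_gas = 26.5 J/K

No heat is exchanged and no work is done, so the ideal-gas temperature stays constant.
Entropy is a state function; using a reversible isothermal path, ΔS_gas = nR ln(V₂/V₁) = 3.99 × 8.314 × ln(22.7/10.2) = 26.5 J/K.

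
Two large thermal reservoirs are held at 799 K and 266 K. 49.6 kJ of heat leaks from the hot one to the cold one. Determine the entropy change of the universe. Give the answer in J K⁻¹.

ΔS_hot = −Q/T_H = −49600/799 = -62.08 J/K and ΔS_cold = +Q/T_C = 49600/266 = 186.5 J/K.
ΔS_total = -62.08 + 186.5 = 124 J/K, positive as the second law requires.

ΔS_total = 124 J/K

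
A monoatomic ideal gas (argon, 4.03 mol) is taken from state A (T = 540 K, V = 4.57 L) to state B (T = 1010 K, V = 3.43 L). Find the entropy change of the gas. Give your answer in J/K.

Entropy is a state function: ΔS = nC_V ln(T₂/T₁) + nR ln(V₂/V₁), with C_V = 3R/2 = 12.47 J mol⁻¹ K⁻¹ for a monoatomic ideal gas.
ΔS = 4.03 × [12.47 × ln(1010/540) + 8.314 × ln(3.43/4.57)] = 21.9 J/K.

ΔS = 21.9 J/K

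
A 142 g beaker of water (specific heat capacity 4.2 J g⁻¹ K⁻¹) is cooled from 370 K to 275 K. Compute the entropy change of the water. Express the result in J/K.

ΔS = ∫dQ_rev/T = m c ln(T₂/T₁) = 142 × 4.2 × ln(275/370) = -177 J/K.

ΔS = -177 J/K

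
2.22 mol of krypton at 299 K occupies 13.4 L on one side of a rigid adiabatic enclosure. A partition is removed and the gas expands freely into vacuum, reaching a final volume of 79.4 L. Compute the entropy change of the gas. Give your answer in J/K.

ΔS_gas = 32.8 J/K

No heat is exchanged and no work is done, so the ideal-gas temperature stays constant.
Entropy is a state function; using a reversible isothermal path, ΔS_gas = nR ln(V₂/V₁) = 2.22 × 8.314 × ln(79.4/13.4) = 32.8 J/K.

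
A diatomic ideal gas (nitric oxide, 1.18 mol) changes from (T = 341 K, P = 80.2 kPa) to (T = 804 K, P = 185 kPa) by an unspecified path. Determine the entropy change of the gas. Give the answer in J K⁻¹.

ΔS = nC_p ln(T₂/T₁) − nR ln(P₂/P₁), with C_p = 7R/2 = 29.1 J mol⁻¹ K⁻¹ for a diatomic ideal gas.
ΔS = 1.18 × [29.1 × ln(804/341) − 8.314 × ln(185/80.2)] = 21.3 J/K.

ΔS = 21.3 J/K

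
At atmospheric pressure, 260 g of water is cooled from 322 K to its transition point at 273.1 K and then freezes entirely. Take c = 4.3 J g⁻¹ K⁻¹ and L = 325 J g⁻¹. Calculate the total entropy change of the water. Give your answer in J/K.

ΔS = -494 J/K

Cooling step: ΔS₁ = m c ln(T_tr/T_i) = 260 × 4.3 × ln(273.1/322) = -184.1 J/K.
Phase change: ΔS₂ = −mL/T_tr = −260 × 325 / 273.1 = -309.4 J/K.
ΔS_total = (-184.1) + (-309.4) = -494 J/K.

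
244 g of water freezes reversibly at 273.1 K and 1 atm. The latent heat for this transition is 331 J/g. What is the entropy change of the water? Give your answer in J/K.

ΔS = -296 J/K

Heat released by the substance: Q = −mL = −244 × 331 = −80764 J.
At constant T, ΔS = Q_rev/T = −80764 / 273.1 = -296 J/K.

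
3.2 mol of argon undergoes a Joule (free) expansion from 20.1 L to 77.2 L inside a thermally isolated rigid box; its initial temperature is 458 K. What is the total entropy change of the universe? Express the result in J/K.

No heat is exchanged and no work is done, so the ideal-gas temperature stays constant.
Entropy is a state function; using a reversible isothermal path, ΔS_gas = nR ln(V₂/V₁) = 3.2 × 8.314 × ln(77.2/20.1) = 35.8 J/K.
The insulated surroundings exchange no heat, so ΔS_surr = 0 and ΔS_universe = ΔS_gas.

ΔS_universe = 35.8 J/K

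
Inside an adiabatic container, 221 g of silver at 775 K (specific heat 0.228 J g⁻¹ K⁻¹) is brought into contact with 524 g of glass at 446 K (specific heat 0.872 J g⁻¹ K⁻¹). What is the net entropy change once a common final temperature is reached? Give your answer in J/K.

ΔS_total = 8.03 J/K

Energy balance: T_f = (m₁c₁T₁ + m₂c₂T₂)/(m₁c₁ + m₂c₂) = 478.68 K.
ΔS₁ = m₁c₁ ln(T_f/T₁) = 50.388 × ln(478.68/775) = -24.28 J/K.
ΔS₂ = m₂c₂ ln(T_f/T₂) = 456.928 × ln(478.68/446) = 32.31 J/K.
ΔS_total = -24.28 + 32.31 = 8.03 J/K.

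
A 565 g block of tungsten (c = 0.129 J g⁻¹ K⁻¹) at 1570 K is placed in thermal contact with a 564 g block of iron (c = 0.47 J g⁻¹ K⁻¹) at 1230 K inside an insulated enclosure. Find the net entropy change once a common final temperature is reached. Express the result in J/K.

Energy balance: T_f = (m₁c₁T₁ + m₂c₂T₂)/(m₁c₁ + m₂c₂) = 1303.3 K.
ΔS₁ = m₁c₁ ln(T_f/T₁) = 72.885 × ln(1303.3/1570) = -13.57 J/K.
ΔS₂ = m₂c₂ ln(T_f/T₂) = 265.08 × ln(1303.3/1230) = 15.35 J/K.
ΔS_total = -13.57 + 15.35 = 1.78 J/K.

ΔS_total = 1.78 J/K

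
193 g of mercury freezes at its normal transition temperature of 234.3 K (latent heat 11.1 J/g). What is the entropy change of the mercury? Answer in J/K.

Heat released by the substance: Q = −mL = −193 × 11.1 = −2142.3 J.
At constant T, ΔS = Q_rev/T = −2142.3 / 234.3 = -9.14 J/K.

ΔS = -9.14 J/K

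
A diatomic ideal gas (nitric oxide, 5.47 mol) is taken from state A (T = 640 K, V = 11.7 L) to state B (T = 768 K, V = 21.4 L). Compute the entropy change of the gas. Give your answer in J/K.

ΔS = 48.2 J/K

Entropy is a state function: ΔS = nC_V ln(T₂/T₁) + nR ln(V₂/V₁), with C_V = 5R/2 = 20.79 J mol⁻¹ K⁻¹ for a diatomic ideal gas.
ΔS = 5.47 × [20.79 × ln(768/640) + 8.314 × ln(21.4/11.7)] = 48.2 J/K.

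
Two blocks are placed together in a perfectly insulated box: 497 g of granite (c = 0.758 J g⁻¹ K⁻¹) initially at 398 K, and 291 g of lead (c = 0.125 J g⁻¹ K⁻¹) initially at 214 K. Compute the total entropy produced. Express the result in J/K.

ΔS_total = 5.4 J/K

Energy balance: T_f = (m₁c₁T₁ + m₂c₂T₂)/(m₁c₁ + m₂c₂) = 381.8 K.
ΔS₁ = m₁c₁ ln(T_f/T₁) = 376.726 × ln(381.8/398) = -15.66 J/K.
ΔS₂ = m₂c₂ ln(T_f/T₂) = 36.375 × ln(381.8/214) = 21.06 J/K.
ΔS_total = -15.66 + 21.06 = 5.4 J/K.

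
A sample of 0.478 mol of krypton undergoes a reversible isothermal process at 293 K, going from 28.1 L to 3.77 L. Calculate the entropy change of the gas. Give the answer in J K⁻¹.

ΔS_gas = -7.98 J/K

For an isothermal ideal gas ΔS_gas = nR ln(V₂/V₁) = 0.478 × 8.314 × ln(3.77/28.1) = -7.98 J/K.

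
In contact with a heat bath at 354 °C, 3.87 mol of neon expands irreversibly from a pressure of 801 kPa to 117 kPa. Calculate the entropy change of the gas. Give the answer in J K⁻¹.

ΔS_gas = 61.9 J/K

Entropy is a state function, so ΔS_gas depends only on the end states.
For an isothermal ideal gas ΔS_gas = nR ln(P₁/P₂) = 3.87 × 8.314 × ln(801/117) = 61.9 J/K.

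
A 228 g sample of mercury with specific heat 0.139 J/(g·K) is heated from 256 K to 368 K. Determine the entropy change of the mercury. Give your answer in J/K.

ΔS = ∫dQ_rev/T = m c ln(T₂/T₁) = 228 × 0.139 × ln(368/256) = 11.5 J/K.

ΔS = 11.5 J/K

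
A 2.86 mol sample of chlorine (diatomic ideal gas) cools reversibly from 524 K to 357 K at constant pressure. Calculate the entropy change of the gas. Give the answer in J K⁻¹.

ΔS = -31.9 J/K

At constant pressure, ΔS = nC_p ln(T₂/T₁) with C_p = 7R/2 = 29.1 J mol⁻¹ K⁻¹.
ΔS = 2.86 × 29.1 × ln(357/524) = -31.9 J/K.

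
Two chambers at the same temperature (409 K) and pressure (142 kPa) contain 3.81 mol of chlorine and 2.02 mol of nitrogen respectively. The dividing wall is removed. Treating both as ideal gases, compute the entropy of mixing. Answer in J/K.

Mole fractions: x_A = 3.81/5.83 = 0.654, x_B = 0.346.
ΔS_mix = −R(n_A ln x_A + n_B ln x_B) = −8.314 × (3.81 ln 0.654 + 2.02 ln 0.346) = 31.3 J/K.

ΔS_mix = 31.3 J/K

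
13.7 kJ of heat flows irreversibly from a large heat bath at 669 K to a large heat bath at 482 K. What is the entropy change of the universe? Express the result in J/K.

ΔS_total = 7.94 J/K

ΔS_hot = −Q/T_H = −13700/669 = -20.48 J/K and ΔS_cold = +Q/T_C = 13700/482 = 28.42 J/K.
ΔS_total = -20.48 + 28.42 = 7.94 J/K, positive as the second law requires.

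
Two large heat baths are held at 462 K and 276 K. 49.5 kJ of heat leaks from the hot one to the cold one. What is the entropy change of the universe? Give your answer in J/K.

ΔS_total = 72.2 J/K

ΔS_hot = −Q/T_H = −49500/462 = -107.1 J/K and ΔS_cold = +Q/T_C = 49500/276 = 179.3 J/K.
ΔS_total = -107.1 + 179.3 = 72.2 J/K, positive as the second law requires.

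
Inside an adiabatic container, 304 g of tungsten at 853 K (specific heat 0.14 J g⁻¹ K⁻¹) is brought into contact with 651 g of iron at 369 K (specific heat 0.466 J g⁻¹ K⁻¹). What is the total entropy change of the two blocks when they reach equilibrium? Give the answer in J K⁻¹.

Energy balance: T_f = (m₁c₁T₁ + m₂c₂T₂)/(m₁c₁ + m₂c₂) = 428.55 K.
ΔS₁ = m₁c₁ ln(T_f/T₁) = 42.56 × ln(428.55/853) = -29.3 J/K.
ΔS₂ = m₂c₂ ln(T_f/T₂) = 303.366 × ln(428.55/369) = 45.39 J/K.
ΔS_total = -29.3 + 45.39 = 16.1 J/K.

ΔS_total = 16.1 J/K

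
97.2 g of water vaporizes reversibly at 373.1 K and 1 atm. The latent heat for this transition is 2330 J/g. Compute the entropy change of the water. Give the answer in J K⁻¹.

ΔS = 607 J/K

Heat absorbed by the substance: Q = mL = 97.2 × 2330 = 226476 J.
At constant T, ΔS = Q_rev/T = 226476 / 373.1 = 607 J/K.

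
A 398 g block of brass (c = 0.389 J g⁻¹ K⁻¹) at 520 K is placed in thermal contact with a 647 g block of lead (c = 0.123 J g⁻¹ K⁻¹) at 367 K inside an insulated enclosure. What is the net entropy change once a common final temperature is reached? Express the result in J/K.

ΔS_total = 3.06 J/K

Energy balance: T_f = (m₁c₁T₁ + m₂c₂T₂)/(m₁c₁ + m₂c₂) = 468.06 K.
ΔS₁ = m₁c₁ ln(T_f/T₁) = 154.822 × ln(468.06/520) = -16.294 J/K.
ΔS₂ = m₂c₂ ln(T_f/T₂) = 79.581 × ln(468.06/367) = 19.356 J/K.
ΔS_total = -16.294 + 19.356 = 3.06 J/K.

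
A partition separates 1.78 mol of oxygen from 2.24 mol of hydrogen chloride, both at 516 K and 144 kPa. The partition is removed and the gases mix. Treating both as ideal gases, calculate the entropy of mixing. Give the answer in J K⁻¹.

ΔS_mix = 22.9 J/K

Mole fractions: x_A = 1.78/4.02 = 0.443, x_B = 0.557.
ΔS_mix = −R(n_A ln x_A + n_B ln x_B) = −8.314 × (1.78 ln 0.443 + 2.24 ln 0.557) = 22.9 J/K.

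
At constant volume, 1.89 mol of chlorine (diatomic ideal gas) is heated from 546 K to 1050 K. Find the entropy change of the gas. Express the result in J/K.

ΔS = 25.7 J/K

At constant volume, ΔS = nC_V ln(T₂/T₁) with C_V = 5R/2 = 20.79 J mol⁻¹ K⁻¹.
ΔS = 1.89 × 20.79 × ln(1050/546) = 25.7 J/K.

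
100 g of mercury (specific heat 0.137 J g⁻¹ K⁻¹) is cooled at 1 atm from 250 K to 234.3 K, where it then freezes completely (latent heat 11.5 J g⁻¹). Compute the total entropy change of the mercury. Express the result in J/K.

Cooling step: ΔS₁ = m c ln(T_tr/T_i) = 100 × 0.137 × ln(234.3/250) = -0.8886 J/K.
Phase change: ΔS₂ = −mL/T_tr = −100 × 11.5 / 234.3 = -4.908 J/K.
ΔS_total = (-0.8886) + (-4.908) = -5.8 J/K.

ΔS = -5.8 J/K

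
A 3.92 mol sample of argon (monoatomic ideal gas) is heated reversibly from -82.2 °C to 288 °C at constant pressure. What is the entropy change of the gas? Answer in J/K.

In kelvin: T₁ = 190.95 K, T₂ = 561.15 K. At constant pressure, ΔS = nC_p ln(T₂/T₁) with C_p = 5R/2 = 20.79 J mol⁻¹ K⁻¹.
ΔS = 3.92 × 20.79 × ln(561.15/190.95) = 87.8 J/K.

ΔS = 87.8 J/K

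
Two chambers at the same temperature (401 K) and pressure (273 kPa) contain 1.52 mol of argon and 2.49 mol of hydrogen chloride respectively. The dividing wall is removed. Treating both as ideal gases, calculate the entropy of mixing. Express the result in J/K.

ΔS_mix = 22.1 J/K

Mole fractions: x_A = 1.52/4.01 = 0.379, x_B = 0.621.
ΔS_mix = −R(n_A ln x_A + n_B ln x_B) = −8.314 × (1.52 ln 0.379 + 2.49 ln 0.621) = 22.1 J/K.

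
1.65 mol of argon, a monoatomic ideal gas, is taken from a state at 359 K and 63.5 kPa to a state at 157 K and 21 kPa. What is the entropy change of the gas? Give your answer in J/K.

ΔS = -13.2 J/K

ΔS = nC_p ln(T₂/T₁) − nR ln(P₂/P₁), with C_p = 5R/2 = 20.79 J mol⁻¹ K⁻¹ for a monoatomic ideal gas.
ΔS = 1.65 × [20.79 × ln(157/359) − 8.314 × ln(21/63.5)] = -13.2 J/K.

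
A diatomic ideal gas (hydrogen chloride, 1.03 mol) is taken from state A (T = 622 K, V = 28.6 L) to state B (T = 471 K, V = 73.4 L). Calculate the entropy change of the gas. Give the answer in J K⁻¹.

ΔS = 2.12 J/K

Entropy is a state function: ΔS = nC_V ln(T₂/T₁) + nR ln(V₂/V₁), with C_V = 5R/2 = 20.79 J mol⁻¹ K⁻¹ for a diatomic ideal gas.
ΔS = 1.03 × [20.79 × ln(471/622) + 8.314 × ln(73.4/28.6)] = 2.12 J/K.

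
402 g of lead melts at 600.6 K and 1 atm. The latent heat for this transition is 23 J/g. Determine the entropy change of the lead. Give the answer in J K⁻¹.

ΔS = 15.4 J/K

Heat absorbed by the substance: Q = mL = 402 × 23 = 9246 J.
At constant T, ΔS = Q_rev/T = 9246 / 600.6 = 15.4 J/K.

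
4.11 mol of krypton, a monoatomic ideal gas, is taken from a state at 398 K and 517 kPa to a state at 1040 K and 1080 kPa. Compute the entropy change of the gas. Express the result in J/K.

ΔS = nC_p ln(T₂/T₁) − nR ln(P₂/P₁), with C_p = 5R/2 = 20.79 J mol⁻¹ K⁻¹ for a monoatomic ideal gas.
ΔS = 4.11 × [20.79 × ln(1040/398) − 8.314 × ln(1080/517)] = 56.9 J/K.

ΔS = 56.9 J/K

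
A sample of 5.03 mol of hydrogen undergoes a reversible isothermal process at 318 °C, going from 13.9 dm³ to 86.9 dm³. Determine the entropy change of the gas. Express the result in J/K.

ΔS_gas = 76.6 J/K

For an isothermal ideal gas ΔS_gas = nR ln(V₂/V₁) = 5.03 × 8.314 × ln(86.9/13.9) = 76.6 J/K.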